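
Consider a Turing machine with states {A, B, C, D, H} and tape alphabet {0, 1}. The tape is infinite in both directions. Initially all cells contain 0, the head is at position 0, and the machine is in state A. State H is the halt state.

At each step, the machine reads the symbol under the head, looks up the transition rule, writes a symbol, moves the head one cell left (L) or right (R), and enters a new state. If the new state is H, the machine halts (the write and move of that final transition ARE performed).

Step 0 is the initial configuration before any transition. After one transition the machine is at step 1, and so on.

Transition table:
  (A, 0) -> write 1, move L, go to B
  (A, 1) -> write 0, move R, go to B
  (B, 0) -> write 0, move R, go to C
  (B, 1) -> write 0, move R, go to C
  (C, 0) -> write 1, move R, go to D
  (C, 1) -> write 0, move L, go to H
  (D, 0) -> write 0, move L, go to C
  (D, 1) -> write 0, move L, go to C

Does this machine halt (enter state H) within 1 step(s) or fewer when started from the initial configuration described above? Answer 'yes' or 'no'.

Answer: no

Derivation:
Step 1: in state A at pos 0, read 0 -> (A,0)->write 1,move L,goto B. Now: state=B, head=-1, tape[-2..1]=0010 (head:  ^)
After 1 step(s): state = B (not H) -> not halted within 1 -> no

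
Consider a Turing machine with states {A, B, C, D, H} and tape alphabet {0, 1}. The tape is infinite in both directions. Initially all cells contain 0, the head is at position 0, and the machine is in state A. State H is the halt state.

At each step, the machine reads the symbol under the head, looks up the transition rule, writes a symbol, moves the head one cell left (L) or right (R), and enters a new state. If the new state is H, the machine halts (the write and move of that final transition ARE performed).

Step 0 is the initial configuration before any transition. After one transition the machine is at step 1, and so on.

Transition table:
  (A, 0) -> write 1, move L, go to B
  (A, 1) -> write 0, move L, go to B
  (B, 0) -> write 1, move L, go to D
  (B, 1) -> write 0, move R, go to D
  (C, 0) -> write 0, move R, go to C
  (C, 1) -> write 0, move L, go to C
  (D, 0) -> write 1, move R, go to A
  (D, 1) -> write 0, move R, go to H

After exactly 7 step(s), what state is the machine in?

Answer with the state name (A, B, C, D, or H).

Answer: B

Derivation:
Step 1: in state A at pos 0, read 0 -> (A,0)->write 1,move L,goto B. Now: state=B, head=-1, tape[-2..1]=0010 (head:  ^)
Step 2: in state B at pos -1, read 0 -> (B,0)->write 1,move L,goto D. Now: state=D, head=-2, tape[-3..1]=00110 (head:  ^)
Step 3: in state D at pos -2, read 0 -> (D,0)->write 1,move R,goto A. Now: state=A, head=-1, tape[-3..1]=01110 (head:   ^)
Step 4: in state A at pos -1, read 1 -> (A,1)->write 0,move L,goto B. Now: state=B, head=-2, tape[-3..1]=01010 (head:  ^)
Step 5: in state B at pos -2, read 1 -> (B,1)->write 0,move R,goto D. Now: state=D, head=-1, tape[-3..1]=00010 (head:   ^)
Step 6: in state D at pos -1, read 0 -> (D,0)->write 1,move R,goto A. Now: state=A, head=0, tape[-3..1]=00110 (head:    ^)
Step 7: in state A at pos 0, read 1 -> (A,1)->write 0,move L,goto B. Now: state=B, head=-1, tape[-3..1]=00100 (head:   ^)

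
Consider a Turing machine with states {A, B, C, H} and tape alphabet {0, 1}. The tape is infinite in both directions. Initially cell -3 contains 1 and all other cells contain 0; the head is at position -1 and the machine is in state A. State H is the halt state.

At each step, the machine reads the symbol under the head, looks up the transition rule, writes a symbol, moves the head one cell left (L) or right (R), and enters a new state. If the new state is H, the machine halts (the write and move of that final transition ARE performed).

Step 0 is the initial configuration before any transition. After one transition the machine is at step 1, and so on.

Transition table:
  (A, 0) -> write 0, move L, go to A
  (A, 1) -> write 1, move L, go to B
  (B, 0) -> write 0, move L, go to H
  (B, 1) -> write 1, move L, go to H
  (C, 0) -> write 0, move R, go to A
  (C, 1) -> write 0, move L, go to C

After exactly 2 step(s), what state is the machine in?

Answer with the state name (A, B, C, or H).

Step 1: in state A at pos -1, read 0 -> (A,0)->write 0,move L,goto A. Now: state=A, head=-2, tape[-4..0]=01000 (head:   ^)
Step 2: in state A at pos -2, read 0 -> (A,0)->write 0,move L,goto A. Now: state=A, head=-3, tape[-4..0]=01000 (head:  ^)

Answer: A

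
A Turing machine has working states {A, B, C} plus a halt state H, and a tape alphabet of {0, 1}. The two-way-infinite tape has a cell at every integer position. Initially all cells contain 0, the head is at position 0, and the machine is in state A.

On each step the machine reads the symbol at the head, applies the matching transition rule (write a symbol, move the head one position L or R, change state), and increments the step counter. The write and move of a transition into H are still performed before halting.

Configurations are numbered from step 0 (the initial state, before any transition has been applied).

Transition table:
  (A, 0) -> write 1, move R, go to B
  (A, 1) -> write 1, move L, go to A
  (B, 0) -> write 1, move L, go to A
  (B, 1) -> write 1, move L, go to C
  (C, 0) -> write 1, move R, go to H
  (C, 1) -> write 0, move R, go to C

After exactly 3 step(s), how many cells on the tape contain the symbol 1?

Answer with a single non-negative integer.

Answer: 2

Derivation:
Step 1: in state A at pos 0, read 0 -> (A,0)->write 1,move R,goto B. Now: state=B, head=1, tape[-1..2]=0100 (head:   ^)
Step 2: in state B at pos 1, read 0 -> (B,0)->write 1,move L,goto A. Now: state=A, head=0, tape[-1..2]=0110 (head:  ^)
Step 3: in state A at pos 0, read 1 -> (A,1)->write 1,move L,goto A. Now: state=A, head=-1, tape[-2..2]=00110 (head:  ^)
Cells containing 1 after step 3: {0, 1} -> 2 cell(s)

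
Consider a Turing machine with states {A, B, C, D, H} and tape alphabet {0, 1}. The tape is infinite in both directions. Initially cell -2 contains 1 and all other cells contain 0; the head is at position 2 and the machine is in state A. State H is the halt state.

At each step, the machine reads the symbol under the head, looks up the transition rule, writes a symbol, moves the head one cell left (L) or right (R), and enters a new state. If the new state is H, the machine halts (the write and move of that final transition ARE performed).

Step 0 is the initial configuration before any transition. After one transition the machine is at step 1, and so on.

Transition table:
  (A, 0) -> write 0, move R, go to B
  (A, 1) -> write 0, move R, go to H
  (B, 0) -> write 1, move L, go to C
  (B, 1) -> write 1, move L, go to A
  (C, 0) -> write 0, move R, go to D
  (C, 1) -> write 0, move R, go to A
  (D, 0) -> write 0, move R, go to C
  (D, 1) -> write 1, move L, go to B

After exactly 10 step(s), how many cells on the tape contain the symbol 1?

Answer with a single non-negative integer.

Answer: 4

Derivation:
Step 1: in state A at pos 2, read 0 -> (A,0)->write 0,move R,goto B. Now: state=B, head=3, tape[-3..4]=01000000 (head:       ^)
Step 2: in state B at pos 3, read 0 -> (B,0)->write 1,move L,goto C. Now: state=C, head=2, tape[-3..4]=01000010 (head:      ^)
Step 3: in state C at pos 2, read 0 -> (C,0)->write 0,move R,goto D. Now: state=D, head=3, tape[-3..4]=01000010 (head:       ^)
Step 4: in state D at pos 3, read 1 -> (D,1)->write 1,move L,goto B. Now: state=B, head=2, tape[-3..4]=01000010 (head:      ^)
Step 5: in state B at pos 2, read 0 -> (B,0)->write 1,move L,goto C. Now: state=C, head=1, tape[-3..4]=01000110 (head:     ^)
Step 6: in state C at pos 1, read 0 -> (C,0)->write 0,move R,goto D. Now: state=D, head=2, tape[-3..4]=01000110 (head:      ^)
Step 7: in state D at pos 2, read 1 -> (D,1)->write 1,move L,goto B. Now: state=B, head=1, tape[-3..4]=01000110 (head:     ^)
Step 8: in state B at pos 1, read 0 -> (B,0)->write 1,move L,goto C. Now: state=C, head=0, tape[-3..4]=01001110 (head:    ^)
Step 9: in state C at pos 0, read 0 -> (C,0)->write 0,move R,goto D. Now: state=D, head=1, tape[-3..4]=01001110 (head:     ^)
Step 10: in state D at pos 1, read 1 -> (D,1)->write 1,move L,goto B. Now: state=B, head=0, tape[-3..4]=01001110 (head:    ^)
Cells containing 1 after step 10: {-2, 1, 2, 3} -> 4 cell(s)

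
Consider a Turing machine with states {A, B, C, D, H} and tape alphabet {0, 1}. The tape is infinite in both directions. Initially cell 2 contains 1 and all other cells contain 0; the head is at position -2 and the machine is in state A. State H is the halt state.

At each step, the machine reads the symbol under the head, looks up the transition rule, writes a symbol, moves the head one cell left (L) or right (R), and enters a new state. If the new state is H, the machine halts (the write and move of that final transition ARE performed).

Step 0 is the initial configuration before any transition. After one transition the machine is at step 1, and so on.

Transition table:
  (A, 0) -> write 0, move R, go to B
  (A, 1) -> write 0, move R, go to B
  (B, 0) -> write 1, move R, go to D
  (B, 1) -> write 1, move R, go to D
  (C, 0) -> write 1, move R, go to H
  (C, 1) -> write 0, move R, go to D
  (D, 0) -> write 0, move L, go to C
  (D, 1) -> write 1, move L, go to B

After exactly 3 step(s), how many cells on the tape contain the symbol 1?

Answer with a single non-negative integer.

Step 1: in state A at pos -2, read 0 -> (A,0)->write 0,move R,goto B. Now: state=B, head=-1, tape[-3..3]=0000010 (head:   ^)
Step 2: in state B at pos -1, read 0 -> (B,0)->write 1,move R,goto D. Now: state=D, head=0, tape[-3..3]=0010010 (head:    ^)
Step 3: in state D at pos 0, read 0 -> (D,0)->write 0,move L,goto C. Now: state=C, head=-1, tape[-3..3]=0010010 (head:   ^)
Cells containing 1 after step 3: {-1, 2} -> 2 cell(s)

Answer: 2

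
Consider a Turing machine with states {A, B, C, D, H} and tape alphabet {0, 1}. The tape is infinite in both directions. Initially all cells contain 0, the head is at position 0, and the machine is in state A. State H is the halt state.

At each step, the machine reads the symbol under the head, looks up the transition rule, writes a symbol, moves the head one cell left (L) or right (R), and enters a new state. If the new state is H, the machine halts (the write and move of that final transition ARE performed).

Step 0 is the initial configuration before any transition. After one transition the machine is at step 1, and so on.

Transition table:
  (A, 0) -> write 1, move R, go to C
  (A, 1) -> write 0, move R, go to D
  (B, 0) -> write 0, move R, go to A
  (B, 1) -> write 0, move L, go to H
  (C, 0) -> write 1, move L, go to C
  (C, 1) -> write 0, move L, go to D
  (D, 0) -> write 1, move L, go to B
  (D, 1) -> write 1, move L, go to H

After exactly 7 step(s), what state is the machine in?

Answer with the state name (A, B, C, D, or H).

Step 1: in state A at pos 0, read 0 -> (A,0)->write 1,move R,goto C. Now: state=C, head=1, tape[-1..2]=0100 (head:   ^)
Step 2: in state C at pos 1, read 0 -> (C,0)->write 1,move L,goto C. Now: state=C, head=0, tape[-1..2]=0110 (head:  ^)
Step 3: in state C at pos 0, read 1 -> (C,1)->write 0,move L,goto D. Now: state=D, head=-1, tape[-2..2]=00010 (head:  ^)
Step 4: in state D at pos -1, read 0 -> (D,0)->write 1,move L,goto B. Now: state=B, head=-2, tape[-3..2]=001010 (head:  ^)
Step 5: in state B at pos -2, read 0 -> (B,0)->write 0,move R,goto A. Now: state=A, head=-1, tape[-3..2]=001010 (head:   ^)
Step 6: in state A at pos -1, read 1 -> (A,1)->write 0,move R,goto D. Now: state=D, head=0, tape[-3..2]=000010 (head:    ^)
Step 7: in state D at pos 0, read 0 -> (D,0)->write 1,move L,goto B. Now: state=B, head=-1, tape[-3..2]=000110 (head:   ^)

Answer: B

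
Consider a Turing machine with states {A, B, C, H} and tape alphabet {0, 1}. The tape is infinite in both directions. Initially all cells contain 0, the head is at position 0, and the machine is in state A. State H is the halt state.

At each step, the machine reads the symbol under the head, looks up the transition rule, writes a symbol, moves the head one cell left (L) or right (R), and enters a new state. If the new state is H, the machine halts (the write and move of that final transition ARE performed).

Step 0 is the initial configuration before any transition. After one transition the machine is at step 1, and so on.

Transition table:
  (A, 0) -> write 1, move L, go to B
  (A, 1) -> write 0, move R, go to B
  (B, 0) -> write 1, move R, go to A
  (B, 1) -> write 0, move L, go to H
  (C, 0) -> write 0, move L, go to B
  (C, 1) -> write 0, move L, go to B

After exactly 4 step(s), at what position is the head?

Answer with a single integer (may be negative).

Answer: 2

Derivation:
Step 1: in state A at pos 0, read 0 -> (A,0)->write 1,move L,goto B. Now: state=B, head=-1, tape[-2..1]=0010 (head:  ^)
Step 2: in state B at pos -1, read 0 -> (B,0)->write 1,move R,goto A. Now: state=A, head=0, tape[-2..1]=0110 (head:   ^)
Step 3: in state A at pos 0, read 1 -> (A,1)->write 0,move R,goto B. Now: state=B, head=1, tape[-2..2]=01000 (head:    ^)
Step 4: in state B at pos 1, read 0 -> (B,0)->write 1,move R,goto A. Now: state=A, head=2, tape[-2..3]=010100 (head:     ^)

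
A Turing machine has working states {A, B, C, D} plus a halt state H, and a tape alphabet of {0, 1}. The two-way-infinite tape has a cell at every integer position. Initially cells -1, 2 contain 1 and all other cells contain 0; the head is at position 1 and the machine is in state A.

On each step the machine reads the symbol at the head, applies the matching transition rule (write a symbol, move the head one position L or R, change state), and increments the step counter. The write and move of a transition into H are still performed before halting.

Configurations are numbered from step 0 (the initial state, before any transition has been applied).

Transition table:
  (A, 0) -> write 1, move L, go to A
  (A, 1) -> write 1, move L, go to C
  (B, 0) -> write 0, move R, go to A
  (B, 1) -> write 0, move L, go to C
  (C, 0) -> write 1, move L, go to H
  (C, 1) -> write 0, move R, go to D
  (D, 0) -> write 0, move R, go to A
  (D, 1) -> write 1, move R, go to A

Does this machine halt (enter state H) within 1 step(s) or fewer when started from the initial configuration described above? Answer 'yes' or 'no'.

Answer: no

Derivation:
Step 1: in state A at pos 1, read 0 -> (A,0)->write 1,move L,goto A. Now: state=A, head=0, tape[-2..3]=010110 (head:   ^)
After 1 step(s): state = A (not H) -> not halted within 1 -> no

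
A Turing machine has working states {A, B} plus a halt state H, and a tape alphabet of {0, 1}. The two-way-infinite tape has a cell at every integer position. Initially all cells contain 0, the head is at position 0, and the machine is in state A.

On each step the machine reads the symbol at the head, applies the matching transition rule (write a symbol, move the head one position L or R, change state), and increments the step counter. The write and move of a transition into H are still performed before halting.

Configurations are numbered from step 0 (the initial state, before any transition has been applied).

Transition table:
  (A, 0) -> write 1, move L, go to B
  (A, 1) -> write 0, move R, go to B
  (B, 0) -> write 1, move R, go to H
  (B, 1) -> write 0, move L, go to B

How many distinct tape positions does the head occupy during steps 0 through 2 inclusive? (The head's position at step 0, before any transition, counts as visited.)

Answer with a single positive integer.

Answer: 2

Derivation:
Step 1: in state A at pos 0, read 0 -> (A,0)->write 1,move L,goto B. Now: state=B, head=-1, tape[-2..1]=0010 (head:  ^)
Step 2: in state B at pos -1, read 0 -> (B,0)->write 1,move R,goto H. Now: state=H, head=0, tape[-2..1]=0110 (head:   ^)
Head positions at steps 0..2: starting at 0, distinct positions visited = {-1, 0} -> 2 position(s)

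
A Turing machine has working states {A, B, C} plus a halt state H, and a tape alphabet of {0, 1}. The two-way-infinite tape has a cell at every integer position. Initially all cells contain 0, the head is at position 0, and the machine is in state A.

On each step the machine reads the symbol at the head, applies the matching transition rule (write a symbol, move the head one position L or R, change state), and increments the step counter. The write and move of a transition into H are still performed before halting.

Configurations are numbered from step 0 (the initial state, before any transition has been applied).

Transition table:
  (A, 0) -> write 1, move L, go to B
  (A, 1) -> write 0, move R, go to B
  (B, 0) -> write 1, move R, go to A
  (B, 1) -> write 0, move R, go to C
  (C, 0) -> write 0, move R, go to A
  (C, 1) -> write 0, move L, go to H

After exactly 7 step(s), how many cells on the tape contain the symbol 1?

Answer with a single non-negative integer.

Answer: 1

Derivation:
Step 1: in state A at pos 0, read 0 -> (A,0)->write 1,move L,goto B. Now: state=B, head=-1, tape[-2..1]=0010 (head:  ^)
Step 2: in state B at pos -1, read 0 -> (B,0)->write 1,move R,goto A. Now: state=A, head=0, tape[-2..1]=0110 (head:   ^)
Step 3: in state A at pos 0, read 1 -> (A,1)->write 0,move R,goto B. Now: state=B, head=1, tape[-2..2]=01000 (head:    ^)
Step 4: in state B at pos 1, read 0 -> (B,0)->write 1,move R,goto A. Now: state=A, head=2, tape[-2..3]=010100 (head:     ^)
Step 5: in state A at pos 2, read 0 -> (A,0)->write 1,move L,goto B. Now: state=B, head=1, tape[-2..3]=010110 (head:    ^)
Step 6: in state B at pos 1, read 1 -> (B,1)->write 0,move R,goto C. Now: state=C, head=2, tape[-2..3]=010010 (head:     ^)
Step 7: in state C at pos 2, read 1 -> (C,1)->write 0,move L,goto H. Now: state=H, head=1, tape[-2..3]=010000 (head:    ^)
Cells containing 1 after step 7: {-1} -> 1 cell(s)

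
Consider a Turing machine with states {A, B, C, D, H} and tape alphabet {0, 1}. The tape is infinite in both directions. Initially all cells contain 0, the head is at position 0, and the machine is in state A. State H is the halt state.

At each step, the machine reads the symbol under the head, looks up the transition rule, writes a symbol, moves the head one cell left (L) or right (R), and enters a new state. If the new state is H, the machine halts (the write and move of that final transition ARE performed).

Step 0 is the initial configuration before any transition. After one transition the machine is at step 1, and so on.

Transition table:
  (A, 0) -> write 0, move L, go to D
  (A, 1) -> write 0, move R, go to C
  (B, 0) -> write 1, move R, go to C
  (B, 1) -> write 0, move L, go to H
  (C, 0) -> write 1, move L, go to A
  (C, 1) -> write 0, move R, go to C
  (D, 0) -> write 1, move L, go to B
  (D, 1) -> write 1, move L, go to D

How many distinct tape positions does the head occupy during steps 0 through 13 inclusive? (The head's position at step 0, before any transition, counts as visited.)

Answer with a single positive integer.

Answer: 5

Derivation:
Step 1: in state A at pos 0, read 0 -> (A,0)->write 0,move L,goto D. Now: state=D, head=-1, tape[-2..1]=0000 (head:  ^)
Step 2: in state D at pos -1, read 0 -> (D,0)->write 1,move L,goto B. Now: state=B, head=-2, tape[-3..1]=00100 (head:  ^)
Step 3: in state B at pos -2, read 0 -> (B,0)->write 1,move R,goto C. Now: state=C, head=-1, tape[-3..1]=01100 (head:   ^)
Step 4: in state C at pos -1, read 1 -> (C,1)->write 0,move R,goto C. Now: state=C, head=0, tape[-3..1]=01000 (head:    ^)
Step 5: in state C at pos 0, read 0 -> (C,0)->write 1,move L,goto A. Now: state=A, head=-1, tape[-3..1]=01010 (head:   ^)
Step 6: in state A at pos -1, read 0 -> (A,0)->write 0,move L,goto D. Now: state=D, head=-2, tape[-3..1]=01010 (head:  ^)
Step 7: in state D at pos -2, read 1 -> (D,1)->write 1,move L,goto D. Now: state=D, head=-3, tape[-4..1]=001010 (head:  ^)
Step 8: in state D at pos -3, read 0 -> (D,0)->write 1,move L,goto B. Now: state=B, head=-4, tape[-5..1]=0011010 (head:  ^)
Step 9: in state B at pos -4, read 0 -> (B,0)->write 1,move R,goto C. Now: state=C, head=-3, tape[-5..1]=0111010 (head:   ^)
Step 10: in state C at pos -3, read 1 -> (C,1)->write 0,move R,goto C. Now: state=C, head=-2, tape[-5..1]=0101010 (head:    ^)
Step 11: in state C at pos -2, read 1 -> (C,1)->write 0,move R,goto C. Now: state=C, head=-1, tape[-5..1]=0100010 (head:     ^)
Step 12: in state C at pos -1, read 0 -> (C,0)->write 1,move L,goto A. Now: state=A, head=-2, tape[-5..1]=0100110 (head:    ^)
Step 13: in state A at pos -2, read 0 -> (A,0)->write 0,move L,goto D. Now: state=D, head=-3, tape[-5..1]=0100110 (head:   ^)
Head positions at steps 0..13: starting at 0, distinct positions visited = {-4, -3, -2, -1, 0} -> 5 position(s)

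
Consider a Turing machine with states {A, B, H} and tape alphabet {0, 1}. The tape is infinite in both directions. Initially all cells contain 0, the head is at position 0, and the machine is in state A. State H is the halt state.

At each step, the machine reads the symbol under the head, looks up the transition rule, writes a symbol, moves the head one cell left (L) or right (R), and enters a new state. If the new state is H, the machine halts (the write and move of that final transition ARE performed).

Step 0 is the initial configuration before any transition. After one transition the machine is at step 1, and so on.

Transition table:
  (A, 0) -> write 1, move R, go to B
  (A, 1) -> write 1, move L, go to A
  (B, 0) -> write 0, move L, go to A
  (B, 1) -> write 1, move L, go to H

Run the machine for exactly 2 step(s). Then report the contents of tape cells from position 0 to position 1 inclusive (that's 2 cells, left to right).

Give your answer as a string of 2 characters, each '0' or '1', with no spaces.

Answer: 10

Derivation:
Step 1: in state A at pos 0, read 0 -> (A,0)->write 1,move R,goto B. Now: state=B, head=1, tape[-1..2]=0100 (head:   ^)
Step 2: in state B at pos 1, read 0 -> (B,0)->write 0,move L,goto A. Now: state=A, head=0, tape[-1..2]=0100 (head:  ^)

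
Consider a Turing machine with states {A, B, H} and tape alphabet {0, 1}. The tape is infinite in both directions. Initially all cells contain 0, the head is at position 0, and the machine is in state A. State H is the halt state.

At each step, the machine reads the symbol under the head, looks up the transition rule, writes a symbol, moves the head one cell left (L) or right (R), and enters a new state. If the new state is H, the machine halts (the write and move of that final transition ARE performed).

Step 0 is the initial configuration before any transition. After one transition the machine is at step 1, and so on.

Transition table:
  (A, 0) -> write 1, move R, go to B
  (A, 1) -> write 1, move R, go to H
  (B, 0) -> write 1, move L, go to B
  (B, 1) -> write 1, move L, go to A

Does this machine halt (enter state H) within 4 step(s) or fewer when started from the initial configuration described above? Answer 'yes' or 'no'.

Step 1: in state A at pos 0, read 0 -> (A,0)->write 1,move R,goto B. Now: state=B, head=1, tape[-1..2]=0100 (head:   ^)
Step 2: in state B at pos 1, read 0 -> (B,0)->write 1,move L,goto B. Now: state=B, head=0, tape[-1..2]=0110 (head:  ^)
Step 3: in state B at pos 0, read 1 -> (B,1)->write 1,move L,goto A. Now: state=A, head=-1, tape[-2..2]=00110 (head:  ^)
Step 4: in state A at pos -1, read 0 -> (A,0)->write 1,move R,goto B. Now: state=B, head=0, tape[-2..2]=01110 (head:   ^)
After 4 step(s): state = B (not H) -> not halted within 4 -> no

Answer: no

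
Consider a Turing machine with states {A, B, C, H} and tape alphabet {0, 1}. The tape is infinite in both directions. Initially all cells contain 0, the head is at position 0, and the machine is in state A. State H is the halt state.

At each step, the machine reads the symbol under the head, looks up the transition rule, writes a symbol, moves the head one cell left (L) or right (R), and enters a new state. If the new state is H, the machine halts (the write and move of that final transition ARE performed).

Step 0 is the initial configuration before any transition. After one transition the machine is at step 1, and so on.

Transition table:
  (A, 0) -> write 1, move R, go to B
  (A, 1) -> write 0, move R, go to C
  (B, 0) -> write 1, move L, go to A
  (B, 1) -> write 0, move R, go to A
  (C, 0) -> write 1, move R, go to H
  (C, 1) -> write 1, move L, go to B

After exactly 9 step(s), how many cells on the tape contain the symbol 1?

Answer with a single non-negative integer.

Step 1: in state A at pos 0, read 0 -> (A,0)->write 1,move R,goto B. Now: state=B, head=1, tape[-1..2]=0100 (head:   ^)
Step 2: in state B at pos 1, read 0 -> (B,0)->write 1,move L,goto A. Now: state=A, head=0, tape[-1..2]=0110 (head:  ^)
Step 3: in state A at pos 0, read 1 -> (A,1)->write 0,move R,goto C. Now: state=C, head=1, tape[-1..2]=0010 (head:   ^)
Step 4: in state C at pos 1, read 1 -> (C,1)->write 1,move L,goto B. Now: state=B, head=0, tape[-1..2]=0010 (head:  ^)
Step 5: in state B at pos 0, read 0 -> (B,0)->write 1,move L,goto A. Now: state=A, head=-1, tape[-2..2]=00110 (head:  ^)
Step 6: in state A at pos -1, read 0 -> (A,0)->write 1,move R,goto B. Now: state=B, head=0, tape[-2..2]=01110 (head:   ^)
Step 7: in state B at pos 0, read 1 -> (B,1)->write 0,move R,goto A. Now: state=A, head=1, tape[-2..2]=01010 (head:    ^)
Step 8: in state A at pos 1, read 1 -> (A,1)->write 0,move R,goto C. Now: state=C, head=2, tape[-2..3]=010000 (head:     ^)
Step 9: in state C at pos 2, read 0 -> (C,0)->write 1,move R,goto H. Now: state=H, head=3, tape[-2..4]=0100100 (head:      ^)
Cells containing 1 after step 9: {-1, 2} -> 2 cell(s)

Answer: 2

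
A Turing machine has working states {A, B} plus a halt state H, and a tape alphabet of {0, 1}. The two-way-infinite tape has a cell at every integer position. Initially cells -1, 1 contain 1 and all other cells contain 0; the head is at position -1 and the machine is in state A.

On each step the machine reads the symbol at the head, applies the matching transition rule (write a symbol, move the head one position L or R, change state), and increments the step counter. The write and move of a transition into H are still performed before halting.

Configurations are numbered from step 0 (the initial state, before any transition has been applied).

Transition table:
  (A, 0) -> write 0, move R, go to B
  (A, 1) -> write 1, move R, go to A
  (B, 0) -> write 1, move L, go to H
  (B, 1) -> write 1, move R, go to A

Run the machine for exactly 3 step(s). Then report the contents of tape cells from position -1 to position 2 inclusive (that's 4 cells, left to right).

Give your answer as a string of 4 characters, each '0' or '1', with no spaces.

Answer: 1010

Derivation:
Step 1: in state A at pos -1, read 1 -> (A,1)->write 1,move R,goto A. Now: state=A, head=0, tape[-2..2]=01010 (head:   ^)
Step 2: in state A at pos 0, read 0 -> (A,0)->write 0,move R,goto B. Now: state=B, head=1, tape[-2..2]=01010 (head:    ^)
Step 3: in state B at pos 1, read 1 -> (B,1)->write 1,move R,goto A. Now: state=A, head=2, tape[-2..3]=010100 (head:     ^)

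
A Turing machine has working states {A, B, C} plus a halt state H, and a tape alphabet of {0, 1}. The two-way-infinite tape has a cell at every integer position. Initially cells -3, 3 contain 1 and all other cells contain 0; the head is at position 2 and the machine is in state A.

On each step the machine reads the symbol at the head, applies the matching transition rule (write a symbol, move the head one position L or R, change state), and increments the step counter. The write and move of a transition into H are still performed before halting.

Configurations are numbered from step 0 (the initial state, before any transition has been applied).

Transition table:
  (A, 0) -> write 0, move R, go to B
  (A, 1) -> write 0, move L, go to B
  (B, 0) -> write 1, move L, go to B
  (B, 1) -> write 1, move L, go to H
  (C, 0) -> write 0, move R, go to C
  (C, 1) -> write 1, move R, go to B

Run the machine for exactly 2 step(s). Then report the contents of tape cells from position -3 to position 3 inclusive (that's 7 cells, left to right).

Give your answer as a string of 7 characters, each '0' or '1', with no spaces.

Step 1: in state A at pos 2, read 0 -> (A,0)->write 0,move R,goto B. Now: state=B, head=3, tape[-4..4]=010000010 (head:        ^)
Step 2: in state B at pos 3, read 1 -> (B,1)->write 1,move L,goto H. Now: state=H, head=2, tape[-4..4]=010000010 (head:       ^)

Answer: 1000001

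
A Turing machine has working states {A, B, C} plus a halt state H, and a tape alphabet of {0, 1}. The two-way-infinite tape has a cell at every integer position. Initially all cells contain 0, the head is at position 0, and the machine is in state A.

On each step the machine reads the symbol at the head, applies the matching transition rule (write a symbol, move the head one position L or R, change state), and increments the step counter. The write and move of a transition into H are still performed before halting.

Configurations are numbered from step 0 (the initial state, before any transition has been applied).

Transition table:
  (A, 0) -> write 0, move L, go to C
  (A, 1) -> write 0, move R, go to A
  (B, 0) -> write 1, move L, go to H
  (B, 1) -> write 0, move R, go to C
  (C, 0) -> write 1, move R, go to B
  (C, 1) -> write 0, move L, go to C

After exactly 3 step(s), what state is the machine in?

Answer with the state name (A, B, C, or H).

Answer: H

Derivation:
Step 1: in state A at pos 0, read 0 -> (A,0)->write 0,move L,goto C. Now: state=C, head=-1, tape[-2..1]=0000 (head:  ^)
Step 2: in state C at pos -1, read 0 -> (C,0)->write 1,move R,goto B. Now: state=B, head=0, tape[-2..1]=0100 (head:   ^)
Step 3: in state B at pos 0, read 0 -> (B,0)->write 1,move L,goto H. Now: state=H, head=-1, tape[-2..1]=0110 (head:  ^)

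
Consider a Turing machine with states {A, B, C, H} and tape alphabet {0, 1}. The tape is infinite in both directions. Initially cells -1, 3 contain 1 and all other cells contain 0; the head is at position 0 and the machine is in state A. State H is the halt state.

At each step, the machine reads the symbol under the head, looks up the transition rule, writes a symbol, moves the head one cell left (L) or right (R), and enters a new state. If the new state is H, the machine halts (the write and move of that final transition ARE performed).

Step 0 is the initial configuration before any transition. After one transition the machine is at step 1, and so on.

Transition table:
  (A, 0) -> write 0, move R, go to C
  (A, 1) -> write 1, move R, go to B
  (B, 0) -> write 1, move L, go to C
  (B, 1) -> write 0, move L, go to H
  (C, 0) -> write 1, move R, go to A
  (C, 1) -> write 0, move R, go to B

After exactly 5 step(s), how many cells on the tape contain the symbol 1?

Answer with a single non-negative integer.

Answer: 3

Derivation:
Step 1: in state A at pos 0, read 0 -> (A,0)->write 0,move R,goto C. Now: state=C, head=1, tape[-2..4]=0100010 (head:    ^)
Step 2: in state C at pos 1, read 0 -> (C,0)->write 1,move R,goto A. Now: state=A, head=2, tape[-2..4]=0101010 (head:     ^)
Step 3: in state A at pos 2, read 0 -> (A,0)->write 0,move R,goto C. Now: state=C, head=3, tape[-2..4]=0101010 (head:      ^)
Step 4: in state C at pos 3, read 1 -> (C,1)->write 0,move R,goto B. Now: state=B, head=4, tape[-2..5]=01010000 (head:       ^)
Step 5: in state B at pos 4, read 0 -> (B,0)->write 1,move L,goto C. Now: state=C, head=3, tape[-2..5]=01010010 (head:      ^)
Cells containing 1 after step 5: {-1, 1, 4} -> 3 cell(s)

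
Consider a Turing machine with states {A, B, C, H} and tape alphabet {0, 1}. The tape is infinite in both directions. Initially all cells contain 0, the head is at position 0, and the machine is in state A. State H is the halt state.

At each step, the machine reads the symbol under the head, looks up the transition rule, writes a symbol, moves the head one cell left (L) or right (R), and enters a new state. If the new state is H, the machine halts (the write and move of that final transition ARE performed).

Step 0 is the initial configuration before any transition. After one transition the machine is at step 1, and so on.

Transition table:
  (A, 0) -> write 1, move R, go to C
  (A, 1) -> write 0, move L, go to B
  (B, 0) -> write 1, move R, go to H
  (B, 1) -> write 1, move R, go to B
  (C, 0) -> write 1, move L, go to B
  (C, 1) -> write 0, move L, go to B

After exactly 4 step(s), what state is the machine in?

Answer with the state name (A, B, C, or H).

Answer: B

Derivation:
Step 1: in state A at pos 0, read 0 -> (A,0)->write 1,move R,goto C. Now: state=C, head=1, tape[-1..2]=0100 (head:   ^)
Step 2: in state C at pos 1, read 0 -> (C,0)->write 1,move L,goto B. Now: state=B, head=0, tape[-1..2]=0110 (head:  ^)
Step 3: in state B at pos 0, read 1 -> (B,1)->write 1,move R,goto B. Now: state=B, head=1, tape[-1..2]=0110 (head:   ^)
Step 4: in state B at pos 1, read 1 -> (B,1)->write 1,move R,goto B. Now: state=B, head=2, tape[-1..3]=01100 (head:    ^)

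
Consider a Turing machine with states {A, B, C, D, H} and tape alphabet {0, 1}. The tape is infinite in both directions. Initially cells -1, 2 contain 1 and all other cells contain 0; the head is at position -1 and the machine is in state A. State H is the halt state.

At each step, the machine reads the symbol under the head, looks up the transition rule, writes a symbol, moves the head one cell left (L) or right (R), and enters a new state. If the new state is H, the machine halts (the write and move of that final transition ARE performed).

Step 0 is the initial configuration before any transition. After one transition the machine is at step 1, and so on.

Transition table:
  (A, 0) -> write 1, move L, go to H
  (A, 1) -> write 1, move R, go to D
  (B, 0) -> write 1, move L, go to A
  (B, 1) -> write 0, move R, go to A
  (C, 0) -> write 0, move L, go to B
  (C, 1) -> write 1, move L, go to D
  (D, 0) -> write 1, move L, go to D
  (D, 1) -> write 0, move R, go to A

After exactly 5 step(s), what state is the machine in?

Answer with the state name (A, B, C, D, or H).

Step 1: in state A at pos -1, read 1 -> (A,1)->write 1,move R,goto D. Now: state=D, head=0, tape[-2..3]=010010 (head:   ^)
Step 2: in state D at pos 0, read 0 -> (D,0)->write 1,move L,goto D. Now: state=D, head=-1, tape[-2..3]=011010 (head:  ^)
Step 3: in state D at pos -1, read 1 -> (D,1)->write 0,move R,goto A. Now: state=A, head=0, tape[-2..3]=001010 (head:   ^)
Step 4: in state A at pos 0, read 1 -> (A,1)->write 1,move R,goto D. Now: state=D, head=1, tape[-2..3]=001010 (head:    ^)
Step 5: in state D at pos 1, read 0 -> (D,0)->write 1,move L,goto D. Now: state=D, head=0, tape[-2..3]=001110 (head:   ^)

Answer: D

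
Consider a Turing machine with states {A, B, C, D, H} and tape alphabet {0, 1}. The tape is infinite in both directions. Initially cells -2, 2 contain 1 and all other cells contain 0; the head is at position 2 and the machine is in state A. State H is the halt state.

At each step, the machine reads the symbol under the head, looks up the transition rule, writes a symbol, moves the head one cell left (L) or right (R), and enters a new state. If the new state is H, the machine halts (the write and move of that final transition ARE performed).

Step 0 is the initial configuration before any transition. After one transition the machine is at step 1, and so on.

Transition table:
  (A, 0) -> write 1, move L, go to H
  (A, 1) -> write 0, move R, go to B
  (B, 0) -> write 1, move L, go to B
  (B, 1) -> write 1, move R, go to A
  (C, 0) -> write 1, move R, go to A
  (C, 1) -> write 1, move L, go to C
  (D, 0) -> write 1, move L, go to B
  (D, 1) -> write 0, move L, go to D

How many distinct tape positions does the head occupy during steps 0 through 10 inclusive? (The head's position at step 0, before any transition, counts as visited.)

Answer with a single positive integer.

Answer: 6

Derivation:
Step 1: in state A at pos 2, read 1 -> (A,1)->write 0,move R,goto B. Now: state=B, head=3, tape[-3..4]=01000000 (head:       ^)
Step 2: in state B at pos 3, read 0 -> (B,0)->write 1,move L,goto B. Now: state=B, head=2, tape[-3..4]=01000010 (head:      ^)
Step 3: in state B at pos 2, read 0 -> (B,0)->write 1,move L,goto B. Now: state=B, head=1, tape[-3..4]=01000110 (head:     ^)
Step 4: in state B at pos 1, read 0 -> (B,0)->write 1,move L,goto B. Now: state=B, head=0, tape[-3..4]=01001110 (head:    ^)
Step 5: in state B at pos 0, read 0 -> (B,0)->write 1,move L,goto B. Now: state=B, head=-1, tape[-3..4]=01011110 (head:   ^)
Step 6: in state B at pos -1, read 0 -> (B,0)->write 1,move L,goto B. Now: state=B, head=-2, tape[-3..4]=01111110 (head:  ^)
Step 7: in state B at pos -2, read 1 -> (B,1)->write 1,move R,goto A. Now: state=A, head=-1, tape[-3..4]=01111110 (head:   ^)
Step 8: in state A at pos -1, read 1 -> (A,1)->write 0,move R,goto B. Now: state=B, head=0, tape[-3..4]=01011110 (head:    ^)
Step 9: in state B at pos 0, read 1 -> (B,1)->write 1,move R,goto A. Now: state=A, head=1, tape[-3..4]=01011110 (head:     ^)
Step 10: in state A at pos 1, read 1 -> (A,1)->write 0,move R,goto B. Now: state=B, head=2, tape[-3..4]=01010110 (head:      ^)
Head positions at steps 0..10: starting at 2, distinct positions visited = {-2, -1, 0, 1, 2, 3} -> 6 position(s)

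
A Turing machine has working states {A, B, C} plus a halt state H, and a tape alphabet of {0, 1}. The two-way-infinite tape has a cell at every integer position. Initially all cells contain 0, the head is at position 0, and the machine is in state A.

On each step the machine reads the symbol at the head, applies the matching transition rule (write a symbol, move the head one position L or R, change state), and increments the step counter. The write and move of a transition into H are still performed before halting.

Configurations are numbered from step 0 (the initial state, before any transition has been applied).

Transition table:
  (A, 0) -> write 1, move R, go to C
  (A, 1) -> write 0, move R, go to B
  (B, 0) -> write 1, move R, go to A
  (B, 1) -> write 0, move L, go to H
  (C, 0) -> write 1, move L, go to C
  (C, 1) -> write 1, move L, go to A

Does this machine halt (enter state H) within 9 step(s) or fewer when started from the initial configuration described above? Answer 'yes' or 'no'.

Answer: yes

Derivation:
Step 1: in state A at pos 0, read 0 -> (A,0)->write 1,move R,goto C. Now: state=C, head=1, tape[-1..2]=0100 (head:   ^)
Step 2: in state C at pos 1, read 0 -> (C,0)->write 1,move L,goto C. Now: state=C, head=0, tape[-1..2]=0110 (head:  ^)
Step 3: in state C at pos 0, read 1 -> (C,1)->write 1,move L,goto A. Now: state=A, head=-1, tape[-2..2]=00110 (head:  ^)
Step 4: in state A at pos -1, read 0 -> (A,0)->write 1,move R,goto C. Now: state=C, head=0, tape[-2..2]=01110 (head:   ^)
Step 5: in state C at pos 0, read 1 -> (C,1)->write 1,move L,goto A. Now: state=A, head=-1, tape[-2..2]=01110 (head:  ^)
Step 6: in state A at pos -1, read 1 -> (A,1)->write 0,move R,goto B. Now: state=B, head=0, tape[-2..2]=00110 (head:   ^)
Step 7: in state B at pos 0, read 1 -> (B,1)->write 0,move L,goto H. Now: state=H, head=-1, tape[-2..2]=00010 (head:  ^)
State H reached at step 7; 7 <= 9 -> yes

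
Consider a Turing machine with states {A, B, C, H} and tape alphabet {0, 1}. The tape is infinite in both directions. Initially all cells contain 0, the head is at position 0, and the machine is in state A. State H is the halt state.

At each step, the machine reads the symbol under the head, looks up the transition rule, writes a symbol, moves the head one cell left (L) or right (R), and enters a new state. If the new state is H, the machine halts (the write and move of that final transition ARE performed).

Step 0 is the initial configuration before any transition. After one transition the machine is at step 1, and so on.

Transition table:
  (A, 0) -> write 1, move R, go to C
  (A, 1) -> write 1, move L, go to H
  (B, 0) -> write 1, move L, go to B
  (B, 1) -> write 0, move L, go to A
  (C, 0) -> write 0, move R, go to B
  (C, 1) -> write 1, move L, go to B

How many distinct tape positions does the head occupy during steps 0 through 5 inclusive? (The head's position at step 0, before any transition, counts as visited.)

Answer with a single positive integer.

Step 1: in state A at pos 0, read 0 -> (A,0)->write 1,move R,goto C. Now: state=C, head=1, tape[-1..2]=0100 (head:   ^)
Step 2: in state C at pos 1, read 0 -> (C,0)->write 0,move R,goto B. Now: state=B, head=2, tape[-1..3]=01000 (head:    ^)
Step 3: in state B at pos 2, read 0 -> (B,0)->write 1,move L,goto B. Now: state=B, head=1, tape[-1..3]=01010 (head:   ^)
Step 4: in state B at pos 1, read 0 -> (B,0)->write 1,move L,goto B. Now: state=B, head=0, tape[-1..3]=01110 (head:  ^)
Step 5: in state B at pos 0, read 1 -> (B,1)->write 0,move L,goto A. Now: state=A, head=-1, tape[-2..3]=000110 (head:  ^)
Head positions at steps 0..5: starting at 0, distinct positions visited = {-1, 0, 1, 2} -> 4 position(s)

Answer: 4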